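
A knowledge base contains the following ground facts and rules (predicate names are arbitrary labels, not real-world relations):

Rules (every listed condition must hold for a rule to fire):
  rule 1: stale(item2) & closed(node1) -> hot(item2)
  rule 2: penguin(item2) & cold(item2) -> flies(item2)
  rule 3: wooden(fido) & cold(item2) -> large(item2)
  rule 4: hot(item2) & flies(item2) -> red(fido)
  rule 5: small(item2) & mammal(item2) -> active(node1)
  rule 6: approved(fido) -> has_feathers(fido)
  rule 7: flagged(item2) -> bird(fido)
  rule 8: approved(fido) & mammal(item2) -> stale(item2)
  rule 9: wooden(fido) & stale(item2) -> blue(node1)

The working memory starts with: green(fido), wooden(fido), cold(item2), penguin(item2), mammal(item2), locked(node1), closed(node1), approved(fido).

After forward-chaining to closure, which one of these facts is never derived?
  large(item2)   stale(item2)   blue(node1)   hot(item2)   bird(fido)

Round 1 fires rule 2, rule 3, rule 6, rule 8, giving flies(item2), large(item2), has_feathers(fido), stale(item2).
Round 2 fires rule 1, rule 9, giving hot(item2), blue(node1).
Round 3 fires rule 4, giving red(fido).
Derived: hot(item2) (round 2), blue(node1) (round 2), stale(item2) (round 1), large(item2) (round 1). bird(fido) never appears in any round.

bird(fido)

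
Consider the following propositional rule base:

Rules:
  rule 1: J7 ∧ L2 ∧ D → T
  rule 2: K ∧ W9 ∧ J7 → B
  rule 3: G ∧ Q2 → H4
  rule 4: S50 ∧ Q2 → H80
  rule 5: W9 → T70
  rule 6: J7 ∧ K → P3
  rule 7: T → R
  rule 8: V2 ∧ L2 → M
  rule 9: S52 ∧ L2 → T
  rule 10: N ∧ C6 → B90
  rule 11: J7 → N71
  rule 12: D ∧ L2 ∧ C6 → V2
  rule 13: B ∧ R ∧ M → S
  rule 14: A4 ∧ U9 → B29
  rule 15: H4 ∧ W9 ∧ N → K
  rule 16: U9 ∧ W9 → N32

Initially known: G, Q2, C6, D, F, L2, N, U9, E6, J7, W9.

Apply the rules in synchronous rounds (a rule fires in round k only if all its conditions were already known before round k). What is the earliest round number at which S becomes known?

[1] rule 1 [J7 ∧ L2 ∧ D → T]; rule 3 [G ∧ Q2 → H4]; rule 5 [W9 → T70]; rule 10 [N ∧ C6 → B90]; rule 11 [J7 → N71]; rule 12 [D ∧ L2 ∧ C6 → V2]; rule 16 [U9 ∧ W9 → N32]. ⇒ new: T, H4, T70, B90, N71, V2, N32.
[2] rule 7 [T → R]; rule 8 [V2 ∧ L2 → M]; rule 15 [H4 ∧ W9 ∧ N → K]. ⇒ new: R, M, K.
[3] rule 2 [K ∧ W9 ∧ J7 → B]; rule 6 [J7 ∧ K → P3]. ⇒ new: B, P3.
[4] rule 13 [B ∧ R ∧ M → S]. ⇒ new: S.
S first appears in round 4.

4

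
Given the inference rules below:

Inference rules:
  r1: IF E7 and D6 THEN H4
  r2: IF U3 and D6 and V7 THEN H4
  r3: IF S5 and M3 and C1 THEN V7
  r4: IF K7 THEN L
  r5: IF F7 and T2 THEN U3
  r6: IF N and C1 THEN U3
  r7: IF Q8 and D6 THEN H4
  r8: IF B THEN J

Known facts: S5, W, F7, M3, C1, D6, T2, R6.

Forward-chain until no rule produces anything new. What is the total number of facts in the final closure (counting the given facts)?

Round 1: r3 [IF S5 and M3 and C1 THEN V7]; r5 [IF F7 and T2 THEN U3]. New: V7, U3.
Round 2: r2 [IF U3 and D6 and V7 THEN H4]. New: H4.
Closure: {C1, D6, F7, H4, M3, R6, S5, T2, U3, V7, W} — 11 facts.

11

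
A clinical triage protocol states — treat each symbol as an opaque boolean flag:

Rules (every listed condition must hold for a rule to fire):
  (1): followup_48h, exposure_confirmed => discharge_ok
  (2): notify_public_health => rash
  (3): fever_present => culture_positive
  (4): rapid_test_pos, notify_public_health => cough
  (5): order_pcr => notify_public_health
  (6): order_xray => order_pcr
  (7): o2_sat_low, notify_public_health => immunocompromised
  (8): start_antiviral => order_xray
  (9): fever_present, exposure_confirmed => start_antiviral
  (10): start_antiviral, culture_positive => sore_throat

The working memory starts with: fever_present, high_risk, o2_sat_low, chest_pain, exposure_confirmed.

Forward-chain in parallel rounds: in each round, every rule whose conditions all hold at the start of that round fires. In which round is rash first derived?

5

Round 1 fires (3), (9), giving culture_positive, start_antiviral.
Round 2 fires (8), (10), giving order_xray, sore_throat.
Round 3 fires (6), giving order_pcr.
Round 4 fires (5), giving notify_public_health.
Round 5 fires (2), (7), giving rash, immunocompromised.
rash first appears in round 5.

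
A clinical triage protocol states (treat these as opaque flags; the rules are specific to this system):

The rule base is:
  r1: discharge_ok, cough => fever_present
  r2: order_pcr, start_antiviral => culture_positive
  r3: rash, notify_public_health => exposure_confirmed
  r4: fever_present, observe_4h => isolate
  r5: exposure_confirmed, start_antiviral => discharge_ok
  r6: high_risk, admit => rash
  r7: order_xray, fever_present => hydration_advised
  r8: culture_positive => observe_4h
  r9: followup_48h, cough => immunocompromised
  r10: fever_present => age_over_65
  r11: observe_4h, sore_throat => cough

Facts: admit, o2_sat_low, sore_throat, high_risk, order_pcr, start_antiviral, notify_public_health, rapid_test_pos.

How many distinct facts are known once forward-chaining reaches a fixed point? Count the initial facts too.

Round 1 fires r2, r6, giving culture_positive, rash.
Round 2 fires r3, r8, giving exposure_confirmed, observe_4h.
Round 3 fires r5, r11, giving discharge_ok, cough.
Round 4 fires r1, giving fever_present.
Round 5 fires r4, r10, giving isolate, age_over_65.
Closure: {admit, age_over_65, cough, culture_positive, discharge_ok, exposure_confirmed, fever_present, high_risk, isolate, notify_public_health, o2_sat_low, observe_4h, order_pcr, rapid_test_pos, rash, sore_throat, start_antiviral} — 17 facts.

17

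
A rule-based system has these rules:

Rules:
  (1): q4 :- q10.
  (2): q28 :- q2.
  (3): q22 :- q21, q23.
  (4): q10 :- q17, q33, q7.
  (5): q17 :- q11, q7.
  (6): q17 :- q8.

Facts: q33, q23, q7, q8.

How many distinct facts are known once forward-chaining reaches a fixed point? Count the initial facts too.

Round 1: (6) [q17 :- q8.]. Adds q17.
Round 2: (4) [q10 :- q17, q33, q7.]. Adds q10.
Round 3: (1) [q4 :- q10.]. Adds q4.
Closure: {q10, q17, q23, q33, q4, q7, q8} — 7 facts.

7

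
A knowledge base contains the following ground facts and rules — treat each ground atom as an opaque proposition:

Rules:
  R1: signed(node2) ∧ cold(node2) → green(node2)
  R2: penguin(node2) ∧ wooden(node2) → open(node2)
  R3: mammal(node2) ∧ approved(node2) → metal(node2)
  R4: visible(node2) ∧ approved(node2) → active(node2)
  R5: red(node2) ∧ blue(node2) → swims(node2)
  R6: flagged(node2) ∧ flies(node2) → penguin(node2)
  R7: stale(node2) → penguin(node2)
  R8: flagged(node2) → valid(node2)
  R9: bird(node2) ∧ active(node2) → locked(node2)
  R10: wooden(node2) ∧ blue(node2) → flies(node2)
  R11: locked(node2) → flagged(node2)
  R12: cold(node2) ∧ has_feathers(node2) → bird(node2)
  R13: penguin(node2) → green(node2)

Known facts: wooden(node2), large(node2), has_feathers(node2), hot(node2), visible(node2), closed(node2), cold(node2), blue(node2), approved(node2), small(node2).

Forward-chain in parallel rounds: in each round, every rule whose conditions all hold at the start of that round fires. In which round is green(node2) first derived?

5

[1] R4 [visible(node2) ∧ approved(node2) → active(node2)]; R10 [wooden(node2) ∧ blue(node2) → flies(node2)]; R12 [cold(node2) ∧ has_feathers(node2) → bird(node2)]. ⇒ new: active(node2), flies(node2), bird(node2).
[2] R9 [bird(node2) ∧ active(node2) → locked(node2)]. ⇒ new: locked(node2).
[3] R11 [locked(node2) → flagged(node2)]. ⇒ new: flagged(node2).
[4] R6 [flagged(node2) ∧ flies(node2) → penguin(node2)]; R8 [flagged(node2) → valid(node2)]. ⇒ new: penguin(node2), valid(node2).
[5] R2 [penguin(node2) ∧ wooden(node2) → open(node2)]; R13 [penguin(node2) → green(node2)]. ⇒ new: open(node2), green(node2).
green(node2) first appears in round 5.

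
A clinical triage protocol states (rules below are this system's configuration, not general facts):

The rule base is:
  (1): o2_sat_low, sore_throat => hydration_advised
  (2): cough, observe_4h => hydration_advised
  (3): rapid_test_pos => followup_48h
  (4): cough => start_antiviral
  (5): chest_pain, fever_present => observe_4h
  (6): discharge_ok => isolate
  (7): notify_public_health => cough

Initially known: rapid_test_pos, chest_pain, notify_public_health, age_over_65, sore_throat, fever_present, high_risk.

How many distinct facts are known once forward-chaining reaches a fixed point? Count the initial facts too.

12

Round 1 fires (3), (5), (7), giving followup_48h, observe_4h, cough.
Round 2 fires (2), (4), giving hydration_advised, start_antiviral.
Closure: {age_over_65, chest_pain, cough, fever_present, followup_48h, high_risk, hydration_advised, notify_public_health, observe_4h, rapid_test_pos, sore_throat, start_antiviral} — 12 facts.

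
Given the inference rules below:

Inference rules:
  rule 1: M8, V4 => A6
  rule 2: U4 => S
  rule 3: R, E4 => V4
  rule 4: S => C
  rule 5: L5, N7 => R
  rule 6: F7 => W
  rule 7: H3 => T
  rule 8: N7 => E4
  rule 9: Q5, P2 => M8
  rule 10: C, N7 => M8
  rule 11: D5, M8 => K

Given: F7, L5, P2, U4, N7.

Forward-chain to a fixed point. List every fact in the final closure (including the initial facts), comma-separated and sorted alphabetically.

Round 1: rule 2 [U4 => S]; rule 5 [L5, N7 => R]; rule 6 [F7 => W]; rule 8 [N7 => E4]. Adds S, R, W, E4.
Round 2: rule 3 [R, E4 => V4]; rule 4 [S => C]. Adds V4, C.
Round 3: rule 10 [C, N7 => M8]. Adds M8.
Round 4: rule 1 [M8, V4 => A6]. Adds A6.

A6, C, E4, F7, L5, M8, N7, P2, R, S, U4, V4, W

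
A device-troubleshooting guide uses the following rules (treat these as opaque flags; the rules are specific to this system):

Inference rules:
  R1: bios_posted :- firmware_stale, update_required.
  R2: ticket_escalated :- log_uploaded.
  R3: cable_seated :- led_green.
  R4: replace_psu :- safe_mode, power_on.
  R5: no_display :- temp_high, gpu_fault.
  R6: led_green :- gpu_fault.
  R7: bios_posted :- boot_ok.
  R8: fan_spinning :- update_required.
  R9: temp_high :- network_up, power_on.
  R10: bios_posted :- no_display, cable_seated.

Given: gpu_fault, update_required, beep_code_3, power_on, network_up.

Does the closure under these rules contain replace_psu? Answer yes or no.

no

Round 1 fires R6, R8, R9, giving led_green, fan_spinning, temp_high.
Round 2 fires R3, R5, giving cable_seated, no_display.
Round 3 fires R10, giving bios_posted.
Fixed point reached. replace_psu is concluded only by R4; R4 needs safe_mode (never derived).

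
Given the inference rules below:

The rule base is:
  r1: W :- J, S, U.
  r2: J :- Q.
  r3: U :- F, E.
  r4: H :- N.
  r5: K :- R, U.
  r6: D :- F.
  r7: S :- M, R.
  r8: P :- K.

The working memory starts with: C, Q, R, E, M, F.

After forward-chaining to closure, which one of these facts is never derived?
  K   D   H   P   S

H

Round 1: r2 [J :- Q.]; r3 [U :- F, E.]; r6 [D :- F.]; r7 [S :- M, R.]. New: J, U, D, S.
Round 2: r1 [W :- J, S, U.]; r5 [K :- R, U.]. New: W, K.
Round 3: r8 [P :- K.]. New: P.
Derived: P (round 3), S (round 1), D (round 1), K (round 2). H never appears in any round.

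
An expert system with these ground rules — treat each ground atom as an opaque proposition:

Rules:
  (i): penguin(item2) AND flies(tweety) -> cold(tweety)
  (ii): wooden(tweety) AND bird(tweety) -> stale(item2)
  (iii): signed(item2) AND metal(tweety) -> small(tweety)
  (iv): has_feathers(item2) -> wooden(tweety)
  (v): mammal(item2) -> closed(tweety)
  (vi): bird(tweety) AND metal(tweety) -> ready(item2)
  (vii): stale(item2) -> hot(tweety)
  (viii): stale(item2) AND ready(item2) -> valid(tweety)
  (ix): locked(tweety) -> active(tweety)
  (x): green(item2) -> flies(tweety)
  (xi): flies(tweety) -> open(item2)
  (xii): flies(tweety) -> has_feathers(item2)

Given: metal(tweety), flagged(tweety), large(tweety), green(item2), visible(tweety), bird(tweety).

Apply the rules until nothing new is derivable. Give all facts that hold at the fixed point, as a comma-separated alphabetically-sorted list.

Round 1: (vi) [bird(tweety) AND metal(tweety) -> ready(item2)]; (x) [green(item2) -> flies(tweety)]. New: ready(item2), flies(tweety).
Round 2: (xi) [flies(tweety) -> open(item2)]; (xii) [flies(tweety) -> has_feathers(item2)]. New: open(item2), has_feathers(item2).
Round 3: (iv) [has_feathers(item2) -> wooden(tweety)]. New: wooden(tweety).
Round 4: (ii) [wooden(tweety) AND bird(tweety) -> stale(item2)]. New: stale(item2).
Round 5: (vii) [stale(item2) -> hot(tweety)]; (viii) [stale(item2) AND ready(item2) -> valid(tweety)]. New: hot(tweety), valid(tweety).

bird(tweety), flagged(tweety), flies(tweety), green(item2), has_feathers(item2), hot(tweety), large(tweety), metal(tweety), open(item2), ready(item2), stale(item2), valid(tweety), visible(tweety), wooden(tweety)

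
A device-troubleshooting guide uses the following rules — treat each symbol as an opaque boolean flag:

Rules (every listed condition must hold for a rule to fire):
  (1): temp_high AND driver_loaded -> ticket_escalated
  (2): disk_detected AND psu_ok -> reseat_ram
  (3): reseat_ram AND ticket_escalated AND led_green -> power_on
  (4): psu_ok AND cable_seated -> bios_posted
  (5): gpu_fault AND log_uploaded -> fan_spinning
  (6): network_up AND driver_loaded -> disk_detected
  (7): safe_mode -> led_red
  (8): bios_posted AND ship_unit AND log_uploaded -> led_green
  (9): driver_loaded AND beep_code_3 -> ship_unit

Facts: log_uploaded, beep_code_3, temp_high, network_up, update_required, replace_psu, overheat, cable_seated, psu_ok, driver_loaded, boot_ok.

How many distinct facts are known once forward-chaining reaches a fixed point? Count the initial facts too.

Round 1 — (1), (4), (6), (9), derive ticket_escalated, bios_posted, disk_detected, ship_unit.
Round 2 — (2), (8), derive reseat_ram, led_green.
Round 3 — (3), derive power_on.
Closure: {beep_code_3, bios_posted, boot_ok, cable_seated, disk_detected, driver_loaded, led_green, log_uploaded, network_up, overheat, power_on, psu_ok, replace_psu, reseat_ram, ship_unit, temp_high, ticket_escalated, update_required} — 18 facts.

18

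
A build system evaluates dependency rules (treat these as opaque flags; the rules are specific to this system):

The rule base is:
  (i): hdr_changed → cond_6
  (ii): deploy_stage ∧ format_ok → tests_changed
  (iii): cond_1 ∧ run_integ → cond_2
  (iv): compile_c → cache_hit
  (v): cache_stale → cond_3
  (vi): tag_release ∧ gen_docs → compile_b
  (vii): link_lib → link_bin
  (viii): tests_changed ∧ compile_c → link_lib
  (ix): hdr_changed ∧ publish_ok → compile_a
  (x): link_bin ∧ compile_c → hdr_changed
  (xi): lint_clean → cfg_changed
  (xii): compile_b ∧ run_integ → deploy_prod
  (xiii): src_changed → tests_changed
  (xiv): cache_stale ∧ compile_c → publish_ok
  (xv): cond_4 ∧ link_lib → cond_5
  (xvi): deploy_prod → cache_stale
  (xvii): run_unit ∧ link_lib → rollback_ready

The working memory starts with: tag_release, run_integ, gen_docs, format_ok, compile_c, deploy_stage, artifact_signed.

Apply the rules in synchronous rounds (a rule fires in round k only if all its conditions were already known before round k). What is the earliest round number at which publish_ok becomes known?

4

Round 1: (ii) [deploy_stage ∧ format_ok → tests_changed]; (iv) [compile_c → cache_hit]; (vi) [tag_release ∧ gen_docs → compile_b]. Adds tests_changed, cache_hit, compile_b.
Round 2: (viii) [tests_changed ∧ compile_c → link_lib]; (xii) [compile_b ∧ run_integ → deploy_prod]. Adds link_lib, deploy_prod.
Round 3: (vii) [link_lib → link_bin]; (xvi) [deploy_prod → cache_stale]. Adds link_bin, cache_stale.
Round 4: (v) [cache_stale → cond_3]; (x) [link_bin ∧ compile_c → hdr_changed]; (xiv) [cache_stale ∧ compile_c → publish_ok]. Adds cond_3, hdr_changed, publish_ok.
publish_ok first appears in round 4.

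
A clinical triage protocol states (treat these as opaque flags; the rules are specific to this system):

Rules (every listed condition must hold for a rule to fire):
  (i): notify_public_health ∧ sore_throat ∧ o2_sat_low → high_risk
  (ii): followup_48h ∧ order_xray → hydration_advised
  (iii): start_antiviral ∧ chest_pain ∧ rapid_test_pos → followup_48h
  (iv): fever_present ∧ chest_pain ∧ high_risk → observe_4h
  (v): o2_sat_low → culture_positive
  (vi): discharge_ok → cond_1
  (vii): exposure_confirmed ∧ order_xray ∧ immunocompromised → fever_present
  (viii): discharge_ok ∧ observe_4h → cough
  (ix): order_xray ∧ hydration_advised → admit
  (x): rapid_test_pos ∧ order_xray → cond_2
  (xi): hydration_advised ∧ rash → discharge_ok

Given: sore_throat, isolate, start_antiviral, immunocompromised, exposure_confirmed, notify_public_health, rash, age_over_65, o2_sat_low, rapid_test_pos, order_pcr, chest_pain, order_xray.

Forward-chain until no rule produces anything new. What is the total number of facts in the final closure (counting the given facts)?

Round 1 fires (i), (iii), (v), (vii), (x), giving high_risk, followup_48h, culture_positive, fever_present, cond_2.
Round 2 fires (ii), (iv), giving hydration_advised, observe_4h.
Round 3 fires (ix), (xi), giving admit, discharge_ok.
Round 4 fires (vi), (viii), giving cond_1, cough.
Closure: {admit, age_over_65, chest_pain, cond_1, cond_2, cough, culture_positive, discharge_ok, exposure_confirmed, fever_present, followup_48h, high_risk, hydration_advised, immunocompromised, isolate, notify_public_health, o2_sat_low, observe_4h, order_pcr, order_xray, rapid_test_pos, rash, sore_throat, start_antiviral} — 24 facts.

24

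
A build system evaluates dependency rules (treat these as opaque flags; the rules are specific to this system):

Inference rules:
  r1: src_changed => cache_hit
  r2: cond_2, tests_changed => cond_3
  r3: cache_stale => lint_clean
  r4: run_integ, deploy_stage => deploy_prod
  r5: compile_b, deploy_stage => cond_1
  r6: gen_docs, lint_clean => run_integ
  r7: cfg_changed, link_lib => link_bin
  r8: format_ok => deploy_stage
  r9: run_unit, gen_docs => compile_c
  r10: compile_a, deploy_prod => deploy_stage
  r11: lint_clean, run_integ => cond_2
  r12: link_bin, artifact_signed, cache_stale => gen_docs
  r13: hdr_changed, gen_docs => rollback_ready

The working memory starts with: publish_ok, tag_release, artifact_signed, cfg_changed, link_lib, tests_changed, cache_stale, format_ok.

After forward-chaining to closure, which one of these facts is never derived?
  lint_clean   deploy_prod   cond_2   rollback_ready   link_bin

rollback_ready

[1] r3 [cache_stale => lint_clean]; r7 [cfg_changed, link_lib => link_bin]; r8 [format_ok => deploy_stage]. ⇒ new: lint_clean, link_bin, deploy_stage.
[2] r12 [link_bin, artifact_signed, cache_stale => gen_docs]. ⇒ new: gen_docs.
[3] r6 [gen_docs, lint_clean => run_integ]. ⇒ new: run_integ.
[4] r4 [run_integ, deploy_stage => deploy_prod]; r11 [lint_clean, run_integ => cond_2]. ⇒ new: deploy_prod, cond_2.
[5] r2 [cond_2, tests_changed => cond_3]. ⇒ new: cond_3.
Derived: link_bin (round 1), cond_2 (round 4), deploy_prod (round 4), lint_clean (round 1). rollback_ready never appears in any round.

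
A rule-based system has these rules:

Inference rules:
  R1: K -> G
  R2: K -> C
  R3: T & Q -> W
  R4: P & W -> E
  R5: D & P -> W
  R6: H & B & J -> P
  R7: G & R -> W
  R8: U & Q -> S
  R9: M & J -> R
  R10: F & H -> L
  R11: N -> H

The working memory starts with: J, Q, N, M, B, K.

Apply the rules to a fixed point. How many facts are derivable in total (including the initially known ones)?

Round 1: R1 [K -> G]; R2 [K -> C]; R9 [M & J -> R]; R11 [N -> H]. Adds G, C, R, H.
Round 2: R6 [H & B & J -> P]; R7 [G & R -> W]. Adds P, W.
Round 3: R4 [P & W -> E]. Adds E.
Closure: {B, C, E, G, H, J, K, M, N, P, Q, R, W} — 13 facts.

13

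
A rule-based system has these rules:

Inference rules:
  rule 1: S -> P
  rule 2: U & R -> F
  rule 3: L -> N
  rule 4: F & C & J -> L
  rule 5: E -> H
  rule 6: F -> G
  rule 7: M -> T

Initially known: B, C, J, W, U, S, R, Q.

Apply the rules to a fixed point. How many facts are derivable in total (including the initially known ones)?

Round 1: rule 1 [S -> P]; rule 2 [U & R -> F]. New: P, F.
Round 2: rule 4 [F & C & J -> L]; rule 6 [F -> G]. New: L, G.
Round 3: rule 3 [L -> N]. New: N.
Closure: {B, C, F, G, J, L, N, P, Q, R, S, U, W} — 13 facts.

13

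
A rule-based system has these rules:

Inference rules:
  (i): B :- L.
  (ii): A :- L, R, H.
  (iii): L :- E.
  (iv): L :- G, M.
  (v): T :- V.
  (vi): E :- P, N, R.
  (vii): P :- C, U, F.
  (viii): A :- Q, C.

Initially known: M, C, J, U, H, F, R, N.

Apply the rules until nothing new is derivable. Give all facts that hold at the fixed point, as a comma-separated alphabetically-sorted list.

A, B, C, E, F, H, J, L, M, N, P, R, U

Round 1: (vii) [P :- C, U, F.]. New: P.
Round 2: (vi) [E :- P, N, R.]. New: E.
Round 3: (iii) [L :- E.]. New: L.
Round 4: (i) [B :- L.]; (ii) [A :- L, R, H.]. New: B, A.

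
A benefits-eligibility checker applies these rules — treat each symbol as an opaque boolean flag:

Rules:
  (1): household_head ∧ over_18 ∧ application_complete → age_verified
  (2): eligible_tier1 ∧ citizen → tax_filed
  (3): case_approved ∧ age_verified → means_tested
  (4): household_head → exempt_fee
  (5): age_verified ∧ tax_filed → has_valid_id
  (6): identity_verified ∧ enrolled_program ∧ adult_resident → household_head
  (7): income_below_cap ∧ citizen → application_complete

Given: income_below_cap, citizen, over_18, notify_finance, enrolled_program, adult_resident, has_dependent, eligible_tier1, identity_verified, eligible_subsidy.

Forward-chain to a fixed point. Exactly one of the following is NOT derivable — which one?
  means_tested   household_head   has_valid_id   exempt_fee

Round 1: (2) [eligible_tier1 ∧ citizen → tax_filed]; (6) [identity_verified ∧ enrolled_program ∧ adult_resident → household_head]; (7) [income_below_cap ∧ citizen → application_complete]. Adds tax_filed, household_head, application_complete.
Round 2: (1) [household_head ∧ over_18 ∧ application_complete → age_verified]; (4) [household_head → exempt_fee]. Adds age_verified, exempt_fee.
Round 3: (5) [age_verified ∧ tax_filed → has_valid_id]. Adds has_valid_id.
Derived: exempt_fee (round 2), has_valid_id (round 3), household_head (round 1). means_tested never appears in any round.

means_tested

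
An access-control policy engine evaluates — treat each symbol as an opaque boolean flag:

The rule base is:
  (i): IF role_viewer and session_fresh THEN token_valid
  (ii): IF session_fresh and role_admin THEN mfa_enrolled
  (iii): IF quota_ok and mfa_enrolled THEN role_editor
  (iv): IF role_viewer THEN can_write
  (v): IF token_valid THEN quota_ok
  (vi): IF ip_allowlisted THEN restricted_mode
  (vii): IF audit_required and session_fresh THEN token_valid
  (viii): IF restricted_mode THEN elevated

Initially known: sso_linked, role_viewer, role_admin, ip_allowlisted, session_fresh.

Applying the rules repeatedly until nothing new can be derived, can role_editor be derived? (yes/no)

yes

Round 1: (i) [IF role_viewer and session_fresh THEN token_valid]; (ii) [IF session_fresh and role_admin THEN mfa_enrolled]; (iv) [IF role_viewer THEN can_write]; (vi) [IF ip_allowlisted THEN restricted_mode]. Adds token_valid, mfa_enrolled, can_write, restricted_mode.
Round 2: (v) [IF token_valid THEN quota_ok]; (viii) [IF restricted_mode THEN elevated]. Adds quota_ok, elevated.
Round 3: (iii) [IF quota_ok and mfa_enrolled THEN role_editor]. Adds role_editor.
role_editor appears in round 3, so it is derivable.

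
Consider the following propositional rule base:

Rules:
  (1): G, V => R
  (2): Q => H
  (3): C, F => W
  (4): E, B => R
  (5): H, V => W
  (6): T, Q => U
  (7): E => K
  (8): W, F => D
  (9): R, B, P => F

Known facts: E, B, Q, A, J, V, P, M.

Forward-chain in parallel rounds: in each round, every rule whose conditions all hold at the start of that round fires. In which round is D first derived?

3

[1] (2) [Q => H]; (4) [E, B => R]; (7) [E => K]. ⇒ new: H, R, K.
[2] (5) [H, V => W]; (9) [R, B, P => F]. ⇒ new: W, F.
[3] (8) [W, F => D]. ⇒ new: D.
D first appears in round 3.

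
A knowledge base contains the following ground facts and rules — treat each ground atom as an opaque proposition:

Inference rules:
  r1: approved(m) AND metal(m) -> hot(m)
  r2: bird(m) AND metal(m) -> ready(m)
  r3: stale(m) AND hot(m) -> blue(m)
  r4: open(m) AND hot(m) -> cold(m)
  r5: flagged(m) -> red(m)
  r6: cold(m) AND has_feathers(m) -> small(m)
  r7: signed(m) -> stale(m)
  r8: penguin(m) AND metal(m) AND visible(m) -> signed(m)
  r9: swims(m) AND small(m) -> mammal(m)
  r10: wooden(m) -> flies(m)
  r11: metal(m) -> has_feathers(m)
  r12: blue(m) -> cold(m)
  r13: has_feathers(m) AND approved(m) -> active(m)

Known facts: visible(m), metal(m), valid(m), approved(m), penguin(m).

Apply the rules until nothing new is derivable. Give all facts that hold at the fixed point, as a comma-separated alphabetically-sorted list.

Round 1 — r1, r8, r11, derive hot(m), signed(m), has_feathers(m).
Round 2 — r7, r13, derive stale(m), active(m).
Round 3 — r3, derive blue(m).
Round 4 — r12, derive cold(m).
Round 5 — r6, derive small(m).

active(m), approved(m), blue(m), cold(m), has_feathers(m), hot(m), metal(m), penguin(m), signed(m), small(m), stale(m), valid(m), visible(m)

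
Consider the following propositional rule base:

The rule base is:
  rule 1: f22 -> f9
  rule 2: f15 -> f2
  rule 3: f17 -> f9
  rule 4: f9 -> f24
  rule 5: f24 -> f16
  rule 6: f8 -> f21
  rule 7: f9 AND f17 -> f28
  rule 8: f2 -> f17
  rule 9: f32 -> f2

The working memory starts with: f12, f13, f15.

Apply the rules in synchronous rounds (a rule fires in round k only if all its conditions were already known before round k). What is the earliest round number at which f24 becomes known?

Round 1 fires rule 2, giving f2.
Round 2 fires rule 8, giving f17.
Round 3 fires rule 3, giving f9.
Round 4 fires rule 4, rule 7, giving f24, f28.
f24 first appears in round 4.

4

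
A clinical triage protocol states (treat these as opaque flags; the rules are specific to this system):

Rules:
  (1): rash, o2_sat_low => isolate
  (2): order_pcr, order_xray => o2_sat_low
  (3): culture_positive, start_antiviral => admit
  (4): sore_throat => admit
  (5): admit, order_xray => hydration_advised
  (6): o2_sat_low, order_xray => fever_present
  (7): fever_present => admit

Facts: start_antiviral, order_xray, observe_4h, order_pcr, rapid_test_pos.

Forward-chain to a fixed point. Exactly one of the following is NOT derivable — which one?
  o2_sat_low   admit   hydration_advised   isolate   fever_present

isolate

Round 1: (2) [order_pcr, order_xray => o2_sat_low]. Adds o2_sat_low.
Round 2: (6) [o2_sat_low, order_xray => fever_present]. Adds fever_present.
Round 3: (7) [fever_present => admit]. Adds admit.
Round 4: (5) [admit, order_xray => hydration_advised]. Adds hydration_advised.
Derived: admit (round 3), hydration_advised (round 4), fever_present (round 2), o2_sat_low (round 1). isolate never appears in any round.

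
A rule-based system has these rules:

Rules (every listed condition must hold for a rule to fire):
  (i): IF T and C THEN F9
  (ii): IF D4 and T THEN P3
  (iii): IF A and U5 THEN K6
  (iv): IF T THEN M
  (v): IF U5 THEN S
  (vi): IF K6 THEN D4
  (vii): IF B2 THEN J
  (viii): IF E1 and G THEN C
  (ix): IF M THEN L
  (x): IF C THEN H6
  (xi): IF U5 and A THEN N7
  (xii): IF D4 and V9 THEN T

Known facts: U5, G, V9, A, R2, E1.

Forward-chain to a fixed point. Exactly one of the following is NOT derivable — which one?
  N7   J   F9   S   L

J

Round 1: (iii) [IF A and U5 THEN K6]; (v) [IF U5 THEN S]; (viii) [IF E1 and G THEN C]; (xi) [IF U5 and A THEN N7]. Adds K6, S, C, N7.
Round 2: (vi) [IF K6 THEN D4]; (x) [IF C THEN H6]. Adds D4, H6.
Round 3: (xii) [IF D4 and V9 THEN T]. Adds T.
Round 4: (i) [IF T and C THEN F9]; (ii) [IF D4 and T THEN P3]; (iv) [IF T THEN M]. Adds F9, P3, M.
Round 5: (ix) [IF M THEN L]. Adds L.
Derived: N7 (round 1), S (round 1), F9 (round 4), L (round 5). J never appears in any round.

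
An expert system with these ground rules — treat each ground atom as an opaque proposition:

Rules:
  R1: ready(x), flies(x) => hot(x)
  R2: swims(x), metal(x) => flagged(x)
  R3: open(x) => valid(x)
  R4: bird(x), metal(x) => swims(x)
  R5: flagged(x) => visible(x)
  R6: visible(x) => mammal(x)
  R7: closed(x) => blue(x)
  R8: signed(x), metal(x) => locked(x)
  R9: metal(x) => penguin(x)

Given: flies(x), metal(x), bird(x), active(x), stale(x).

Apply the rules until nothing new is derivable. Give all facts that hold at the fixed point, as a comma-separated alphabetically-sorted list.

Round 1: R4 [bird(x), metal(x) => swims(x)]; R9 [metal(x) => penguin(x)]. Adds swims(x), penguin(x).
Round 2: R2 [swims(x), metal(x) => flagged(x)]. Adds flagged(x).
Round 3: R5 [flagged(x) => visible(x)]. Adds visible(x).
Round 4: R6 [visible(x) => mammal(x)]. Adds mammal(x).

active(x), bird(x), flagged(x), flies(x), mammal(x), metal(x), penguin(x), stale(x), swims(x), visible(x)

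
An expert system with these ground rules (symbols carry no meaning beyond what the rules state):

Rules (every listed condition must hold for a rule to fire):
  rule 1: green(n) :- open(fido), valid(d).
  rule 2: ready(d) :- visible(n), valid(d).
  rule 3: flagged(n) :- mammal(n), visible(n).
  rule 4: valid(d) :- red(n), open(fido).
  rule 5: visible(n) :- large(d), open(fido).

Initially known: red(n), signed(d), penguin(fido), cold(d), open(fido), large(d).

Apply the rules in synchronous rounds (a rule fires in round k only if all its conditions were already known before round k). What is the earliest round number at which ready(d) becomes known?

2

[1] rule 4 [valid(d) :- red(n), open(fido).]; rule 5 [visible(n) :- large(d), open(fido).]. ⇒ new: valid(d), visible(n).
[2] rule 1 [green(n) :- open(fido), valid(d).]; rule 2 [ready(d) :- visible(n), valid(d).]. ⇒ new: green(n), ready(d).
ready(d) first appears in round 2.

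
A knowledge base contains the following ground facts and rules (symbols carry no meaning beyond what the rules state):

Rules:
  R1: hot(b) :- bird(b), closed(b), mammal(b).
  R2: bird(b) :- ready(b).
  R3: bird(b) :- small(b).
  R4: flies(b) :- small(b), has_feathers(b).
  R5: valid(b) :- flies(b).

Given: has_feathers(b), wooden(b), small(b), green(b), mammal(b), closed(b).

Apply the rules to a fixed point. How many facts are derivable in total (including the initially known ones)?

Round 1 fires R3, R4, giving bird(b), flies(b).
Round 2 fires R1, R5, giving hot(b), valid(b).
Closure: {bird(b), closed(b), flies(b), green(b), has_feathers(b), hot(b), mammal(b), small(b), valid(b), wooden(b)} — 10 facts.

10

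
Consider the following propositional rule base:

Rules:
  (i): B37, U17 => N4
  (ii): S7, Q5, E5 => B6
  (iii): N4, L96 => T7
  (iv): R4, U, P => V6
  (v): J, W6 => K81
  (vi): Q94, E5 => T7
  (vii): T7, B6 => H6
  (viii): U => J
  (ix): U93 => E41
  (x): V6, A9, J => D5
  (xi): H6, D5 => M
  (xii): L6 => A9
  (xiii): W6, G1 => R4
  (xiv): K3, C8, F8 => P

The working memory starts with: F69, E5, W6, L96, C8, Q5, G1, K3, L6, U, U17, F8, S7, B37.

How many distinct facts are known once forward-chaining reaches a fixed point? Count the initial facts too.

26

Round 1: (i) [B37, U17 => N4]; (ii) [S7, Q5, E5 => B6]; (viii) [U => J]; (xii) [L6 => A9]; (xiii) [W6, G1 => R4]; (xiv) [K3, C8, F8 => P]. New: N4, B6, J, A9, R4, P.
Round 2: (iii) [N4, L96 => T7]; (iv) [R4, U, P => V6]; (v) [J, W6 => K81]. New: T7, V6, K81.
Round 3: (vii) [T7, B6 => H6]; (x) [V6, A9, J => D5]. New: H6, D5.
Round 4: (xi) [H6, D5 => M]. New: M.
Closure: {A9, B37, B6, C8, D5, E5, F69, F8, G1, H6, J, K3, K81, L6, L96, M, N4, P, Q5, R4, S7, T7, U, U17, V6, W6} — 26 facts.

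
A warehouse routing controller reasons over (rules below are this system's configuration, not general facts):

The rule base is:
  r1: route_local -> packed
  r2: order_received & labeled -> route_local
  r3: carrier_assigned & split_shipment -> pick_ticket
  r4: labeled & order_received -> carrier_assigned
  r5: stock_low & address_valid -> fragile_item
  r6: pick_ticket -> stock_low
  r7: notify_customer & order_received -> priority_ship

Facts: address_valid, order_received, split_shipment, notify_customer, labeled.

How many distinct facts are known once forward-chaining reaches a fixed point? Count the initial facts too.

12

Round 1 fires r2, r4, r7, giving route_local, carrier_assigned, priority_ship.
Round 2 fires r1, r3, giving packed, pick_ticket.
Round 3 fires r6, giving stock_low.
Round 4 fires r5, giving fragile_item.
Closure: {address_valid, carrier_assigned, fragile_item, labeled, notify_customer, order_received, packed, pick_ticket, priority_ship, route_local, split_shipment, stock_low} — 12 facts.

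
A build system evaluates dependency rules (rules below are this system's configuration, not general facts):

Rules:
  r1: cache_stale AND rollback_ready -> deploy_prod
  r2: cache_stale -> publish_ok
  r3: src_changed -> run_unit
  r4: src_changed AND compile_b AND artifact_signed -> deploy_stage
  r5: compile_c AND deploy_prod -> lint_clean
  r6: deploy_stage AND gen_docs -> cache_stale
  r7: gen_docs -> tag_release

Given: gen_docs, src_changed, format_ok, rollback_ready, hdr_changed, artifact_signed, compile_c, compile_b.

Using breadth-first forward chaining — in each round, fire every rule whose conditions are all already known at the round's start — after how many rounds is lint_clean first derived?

4

Round 1 — r3, r4, r7, derive run_unit, deploy_stage, tag_release.
Round 2 — r6, derive cache_stale.
Round 3 — r1, r2, derive deploy_prod, publish_ok.
Round 4 — r5, derive lint_clean.
lint_clean first appears in round 4.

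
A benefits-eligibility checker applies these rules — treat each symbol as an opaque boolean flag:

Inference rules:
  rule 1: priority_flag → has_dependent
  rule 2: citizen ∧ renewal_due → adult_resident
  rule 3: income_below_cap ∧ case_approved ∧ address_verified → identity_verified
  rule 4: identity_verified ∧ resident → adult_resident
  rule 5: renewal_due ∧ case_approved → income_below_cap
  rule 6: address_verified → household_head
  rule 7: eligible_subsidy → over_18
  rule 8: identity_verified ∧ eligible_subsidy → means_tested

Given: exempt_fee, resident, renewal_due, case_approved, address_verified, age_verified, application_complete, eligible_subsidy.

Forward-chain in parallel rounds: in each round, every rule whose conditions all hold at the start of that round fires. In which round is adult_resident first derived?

3

[1] rule 5 [renewal_due ∧ case_approved → income_below_cap]; rule 6 [address_verified → household_head]; rule 7 [eligible_subsidy → over_18]. ⇒ new: income_below_cap, household_head, over_18.
[2] rule 3 [income_below_cap ∧ case_approved ∧ address_verified → identity_verified]. ⇒ new: identity_verified.
[3] rule 4 [identity_verified ∧ resident → adult_resident]; rule 8 [identity_verified ∧ eligible_subsidy → means_tested]. ⇒ new: adult_resident, means_tested.
adult_resident first appears in round 3.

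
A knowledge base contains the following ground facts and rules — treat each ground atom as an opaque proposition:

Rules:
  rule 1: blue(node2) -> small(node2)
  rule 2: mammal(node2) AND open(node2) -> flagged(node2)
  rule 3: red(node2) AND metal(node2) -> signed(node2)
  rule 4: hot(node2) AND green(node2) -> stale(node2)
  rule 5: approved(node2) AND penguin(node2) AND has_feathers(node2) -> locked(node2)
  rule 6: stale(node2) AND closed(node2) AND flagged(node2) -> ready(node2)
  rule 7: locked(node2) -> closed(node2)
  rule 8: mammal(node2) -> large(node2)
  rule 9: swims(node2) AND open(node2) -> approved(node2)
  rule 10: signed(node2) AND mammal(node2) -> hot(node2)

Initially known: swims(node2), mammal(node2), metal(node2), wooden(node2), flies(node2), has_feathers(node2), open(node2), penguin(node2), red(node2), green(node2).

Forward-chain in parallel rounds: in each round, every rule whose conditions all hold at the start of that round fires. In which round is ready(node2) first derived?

Round 1 — rule 2, rule 3, rule 8, rule 9, derive flagged(node2), signed(node2), large(node2), approved(node2).
Round 2 — rule 5, rule 10, derive locked(node2), hot(node2).
Round 3 — rule 4, rule 7, derive stale(node2), closed(node2).
Round 4 — rule 6, derive ready(node2).
ready(node2) first appears in round 4.

4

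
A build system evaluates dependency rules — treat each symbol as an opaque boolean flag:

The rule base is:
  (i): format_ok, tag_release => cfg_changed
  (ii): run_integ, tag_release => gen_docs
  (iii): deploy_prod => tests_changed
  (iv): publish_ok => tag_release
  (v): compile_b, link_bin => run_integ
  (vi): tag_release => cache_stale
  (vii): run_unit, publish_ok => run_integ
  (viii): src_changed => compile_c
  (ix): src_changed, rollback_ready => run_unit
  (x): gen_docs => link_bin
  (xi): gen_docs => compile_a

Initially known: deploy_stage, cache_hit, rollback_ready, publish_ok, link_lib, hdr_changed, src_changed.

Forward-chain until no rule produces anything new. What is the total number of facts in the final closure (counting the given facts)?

Round 1: (iv) [publish_ok => tag_release]; (viii) [src_changed => compile_c]; (ix) [src_changed, rollback_ready => run_unit]. Adds tag_release, compile_c, run_unit.
Round 2: (vi) [tag_release => cache_stale]; (vii) [run_unit, publish_ok => run_integ]. Adds cache_stale, run_integ.
Round 3: (ii) [run_integ, tag_release => gen_docs]. Adds gen_docs.
Round 4: (x) [gen_docs => link_bin]; (xi) [gen_docs => compile_a]. Adds link_bin, compile_a.
Closure: {cache_hit, cache_stale, compile_a, compile_c, deploy_stage, gen_docs, hdr_changed, link_bin, link_lib, publish_ok, rollback_ready, run_integ, run_unit, src_changed, tag_release} — 15 facts.

15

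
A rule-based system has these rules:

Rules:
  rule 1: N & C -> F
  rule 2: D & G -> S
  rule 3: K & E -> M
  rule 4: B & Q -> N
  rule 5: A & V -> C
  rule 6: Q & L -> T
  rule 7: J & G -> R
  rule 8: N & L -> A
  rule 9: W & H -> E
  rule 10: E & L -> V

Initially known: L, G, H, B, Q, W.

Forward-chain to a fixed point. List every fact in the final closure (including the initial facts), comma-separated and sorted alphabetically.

A, B, C, E, F, G, H, L, N, Q, T, V, W

Round 1 fires rule 4, rule 6, rule 9, giving N, T, E.
Round 2 fires rule 8, rule 10, giving A, V.
Round 3 fires rule 5, giving C.
Round 4 fires rule 1, giving F.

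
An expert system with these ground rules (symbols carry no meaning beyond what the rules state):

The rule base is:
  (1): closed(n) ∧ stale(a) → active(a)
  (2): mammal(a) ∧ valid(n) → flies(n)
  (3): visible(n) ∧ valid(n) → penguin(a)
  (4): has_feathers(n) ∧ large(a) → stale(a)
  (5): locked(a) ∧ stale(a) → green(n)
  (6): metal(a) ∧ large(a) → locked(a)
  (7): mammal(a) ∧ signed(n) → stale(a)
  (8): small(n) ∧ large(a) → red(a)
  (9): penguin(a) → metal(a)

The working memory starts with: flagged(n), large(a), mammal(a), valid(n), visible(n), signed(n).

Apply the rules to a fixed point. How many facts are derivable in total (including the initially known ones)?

Round 1 fires (2), (3), (7), giving flies(n), penguin(a), stale(a).
Round 2 fires (9), giving metal(a).
Round 3 fires (6), giving locked(a).
Round 4 fires (5), giving green(n).
Closure: {flagged(n), flies(n), green(n), large(a), locked(a), mammal(a), metal(a), penguin(a), signed(n), stale(a), valid(n), visible(n)} — 12 facts.

12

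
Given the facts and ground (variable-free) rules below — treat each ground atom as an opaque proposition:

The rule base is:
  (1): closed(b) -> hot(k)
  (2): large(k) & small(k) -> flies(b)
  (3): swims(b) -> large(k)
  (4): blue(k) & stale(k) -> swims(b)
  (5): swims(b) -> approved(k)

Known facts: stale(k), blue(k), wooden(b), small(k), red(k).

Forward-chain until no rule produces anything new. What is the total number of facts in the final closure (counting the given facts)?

9

Round 1 — (4), derive swims(b).
Round 2 — (3), (5), derive large(k), approved(k).
Round 3 — (2), derive flies(b).
Closure: {approved(k), blue(k), flies(b), large(k), red(k), small(k), stale(k), swims(b), wooden(b)} — 9 facts.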